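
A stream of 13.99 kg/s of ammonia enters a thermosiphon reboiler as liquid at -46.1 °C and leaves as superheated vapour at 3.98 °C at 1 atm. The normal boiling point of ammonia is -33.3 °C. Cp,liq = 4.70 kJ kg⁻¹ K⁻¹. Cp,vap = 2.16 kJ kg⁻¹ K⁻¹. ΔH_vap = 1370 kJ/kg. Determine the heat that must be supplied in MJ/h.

Q = 76100 MJ/h

liquid -46.1→-33.3 °C: 60.16 kJ/kg
vaporisation at -33.3 °C: 1370 kJ/kg
vapour -33.3→3.98 °C: 80.525 kJ/kg
Δh = 60.16 + 1370 + 80.525 = 1510.7 kJ/kg
Q = ṁ·Δh = 13.99 kg/s × 1510.7 kJ/kg = 21134 kJ/s
|Q| = 21134 kW = 76084 MJ/h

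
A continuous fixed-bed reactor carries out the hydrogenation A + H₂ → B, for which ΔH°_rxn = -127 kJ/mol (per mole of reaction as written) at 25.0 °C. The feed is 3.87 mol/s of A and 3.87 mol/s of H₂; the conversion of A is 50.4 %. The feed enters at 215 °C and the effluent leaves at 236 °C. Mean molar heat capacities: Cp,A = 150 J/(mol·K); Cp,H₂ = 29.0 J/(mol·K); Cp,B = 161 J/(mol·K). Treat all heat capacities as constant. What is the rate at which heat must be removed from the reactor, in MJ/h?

Extent of reaction ξ = 0.504 × 3.87 = 1.9505 mol/s
Reaction term: ξ·ΔH°_rxn = 1.9505 × -127 = -247.71 kJ/s
Sensible, feed 215→25 °C: -131.62 kJ/s
Outlet flows (mol/s): A 1.9195, H₂ 1.9195, B 1.9505
Sensible, products 25→236 °C: 138.76 kJ/s
Q = ΔH = -240.57 kJ/s = -240.57 kW
Heat removed = 866.06 MJ/h

Q_out = 866 MJ/h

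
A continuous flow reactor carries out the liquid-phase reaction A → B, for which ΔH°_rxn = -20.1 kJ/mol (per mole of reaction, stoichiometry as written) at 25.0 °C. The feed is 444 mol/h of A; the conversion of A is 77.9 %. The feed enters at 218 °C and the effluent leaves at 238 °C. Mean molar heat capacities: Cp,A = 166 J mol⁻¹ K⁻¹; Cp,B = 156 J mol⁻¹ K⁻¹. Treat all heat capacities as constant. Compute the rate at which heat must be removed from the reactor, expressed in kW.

Q_out = 1.73 kW

Extent of reaction ξ = 0.779 × 444 = 345.88 mol/h
Reaction term: ξ·ΔH°_rxn = 345.88 × -20.1 = -6952.1 kJ/h
Sensible, feed 218→25 °C: -14225 kJ/h
Outlet flows (mol/h): A 98.124, B 345.88
Sensible, products 25→238 °C: 14962 kJ/h
Q = ΔH = -6214.7 kJ/h = -1.7263 kW
Heat removed = 1.7263 kW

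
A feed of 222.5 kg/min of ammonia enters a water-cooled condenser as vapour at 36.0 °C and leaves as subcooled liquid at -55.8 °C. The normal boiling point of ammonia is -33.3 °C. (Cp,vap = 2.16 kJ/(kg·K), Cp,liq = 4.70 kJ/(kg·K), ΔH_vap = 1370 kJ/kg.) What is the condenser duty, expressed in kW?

vapour 36.0→-33.3 °C: -149.69 kJ/kg
condensation at -33.3 °C: -1370 kJ/kg
liquid -33.3→-55.8 °C: -105.75 kJ/kg
Δh = -149.69 + -1370 + -105.75 = -1625.4 kJ/kg
Q = ṁ·Δh = 222.5 kg/min × -1625.4 kJ/kg = -361660 kJ/min
|Q| = 6027.7 kW

Q_c = 6030 kW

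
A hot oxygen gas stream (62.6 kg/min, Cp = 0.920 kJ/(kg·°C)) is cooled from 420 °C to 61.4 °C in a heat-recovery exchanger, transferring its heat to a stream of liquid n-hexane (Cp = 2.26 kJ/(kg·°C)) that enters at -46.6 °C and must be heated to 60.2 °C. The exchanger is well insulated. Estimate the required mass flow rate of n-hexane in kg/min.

Heat released by hot stream: Q = 62.6 × 0.920 × (420 − 61.4) = 20652 kJ/min
Energy balance on cold side (adiabatic exchanger): Q = ṁ_c·Cp_c·(T_c,out − T_c,in)
ṁ_c = 20652 / [2.26 × (60.2 − -46.6)] = 85.564 kg/min

ṁ_c = 85.6 kg/min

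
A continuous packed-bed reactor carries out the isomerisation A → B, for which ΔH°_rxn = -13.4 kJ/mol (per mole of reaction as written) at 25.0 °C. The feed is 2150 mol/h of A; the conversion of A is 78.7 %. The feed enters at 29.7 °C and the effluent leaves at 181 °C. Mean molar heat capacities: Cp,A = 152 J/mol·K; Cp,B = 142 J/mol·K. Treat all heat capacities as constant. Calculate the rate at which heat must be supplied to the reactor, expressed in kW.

Q_in = 6.70 kW

Extent of reaction ξ = 0.787 × 2150 = 1692.1 mol/h
Reaction term: ξ·ΔH°_rxn = 1692.1 × -13.4 = -22673 kJ/h
Sensible, feed 29.7→25 °C: -1536 kJ/h
Outlet flows (mol/h): A 457.95, B 1692.1
Sensible, products 25→181 °C: 48341 kJ/h
Q = ΔH = 24132 kJ/h = 6.7033 kW
Heat supplied = 6.7033 kW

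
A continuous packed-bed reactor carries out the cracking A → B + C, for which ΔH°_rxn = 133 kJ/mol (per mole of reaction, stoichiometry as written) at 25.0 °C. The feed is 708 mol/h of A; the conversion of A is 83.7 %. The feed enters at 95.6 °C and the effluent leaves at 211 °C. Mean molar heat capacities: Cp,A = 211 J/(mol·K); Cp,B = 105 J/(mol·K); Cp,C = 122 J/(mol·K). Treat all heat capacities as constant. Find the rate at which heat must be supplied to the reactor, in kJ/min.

Q_in = 1630 kJ/min

Extent of reaction ξ = 0.837 × 708 = 592.6 mol/h
Reaction term: ξ·ΔH°_rxn = 592.6 × 133 = 78815 kJ/h
Sensible, feed 95.6→25 °C: -10547 kJ/h
Outlet flows (mol/h): A 115.4, B 592.6, C 592.6
Sensible, products 25→211 °C: 29550 kJ/h
Q = ΔH = 97818 kJ/h = 27.172 kW
Heat supplied = 1630.3 kJ/min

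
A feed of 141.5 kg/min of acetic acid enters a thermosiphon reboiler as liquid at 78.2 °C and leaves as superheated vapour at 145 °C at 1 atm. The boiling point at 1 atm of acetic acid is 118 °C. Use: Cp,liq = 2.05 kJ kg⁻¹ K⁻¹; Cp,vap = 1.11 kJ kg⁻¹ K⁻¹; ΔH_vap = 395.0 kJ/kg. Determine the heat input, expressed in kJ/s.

Q = 1190 kJ/s

liquid 78.2→118 °C: 81.59 kJ/kg
vaporisation at 118 °C: 395 kJ/kg
vapour 118→145 °C: 29.97 kJ/kg
Δh = 81.59 + 395 + 29.97 = 506.56 kJ/kg
Q = ṁ·Δh = 141.5 kg/min × 506.56 kJ/kg = 71678 kJ/min
|Q| = 1194.6 kW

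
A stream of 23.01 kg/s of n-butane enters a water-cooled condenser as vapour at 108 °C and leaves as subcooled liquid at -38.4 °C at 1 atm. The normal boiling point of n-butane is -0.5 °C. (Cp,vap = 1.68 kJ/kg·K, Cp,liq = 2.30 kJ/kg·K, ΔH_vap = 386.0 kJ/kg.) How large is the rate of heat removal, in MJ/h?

vapour 108→-0.5 °C: -182.28 kJ/kg
condensation at -0.5 °C: -386 kJ/kg
liquid -0.5→-38.4 °C: -87.17 kJ/kg
Δh = -182.28 + -386 + -87.17 = -655.45 kJ/kg
Q = ṁ·Δh = 23.01 kg/s × -655.45 kJ/kg = -15082 kJ/s
|Q| = 15082 kW = 54295 MJ/h

Q_c = 54300 MJ/h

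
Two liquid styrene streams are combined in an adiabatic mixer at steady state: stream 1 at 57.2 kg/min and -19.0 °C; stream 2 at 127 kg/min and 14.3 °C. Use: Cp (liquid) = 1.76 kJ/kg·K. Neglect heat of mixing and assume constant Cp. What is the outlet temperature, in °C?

Energy balance with Q = 0: Σ ṁᵢCp,ᵢ(T_out − Tᵢ) = 0
T_out = Σ ṁᵢCp,ᵢTᵢ / Σ ṁᵢCp,ᵢ
      = 1283.6 / 324.19 = 3.9593 °C

T_out = 3.96 °C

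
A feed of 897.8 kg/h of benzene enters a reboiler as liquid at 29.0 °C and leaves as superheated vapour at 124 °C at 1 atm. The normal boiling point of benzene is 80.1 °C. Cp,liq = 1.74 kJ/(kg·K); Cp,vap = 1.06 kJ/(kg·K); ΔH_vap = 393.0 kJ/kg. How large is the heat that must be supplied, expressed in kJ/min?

Q = 7910 kJ/min

liquid 29.0→80.1 °C: 88.914 kJ/kg
vaporisation at 80.1 °C: 393 kJ/kg
vapour 80.1→124 °C: 46.534 kJ/kg
Δh = 88.914 + 393 + 46.534 = 528.45 kJ/kg
Q = ṁ·Δh = 897.8 kg/h × 528.45 kJ/kg = 474440 kJ/h
|Q| = 131.79 kW = 7907.3 kJ/min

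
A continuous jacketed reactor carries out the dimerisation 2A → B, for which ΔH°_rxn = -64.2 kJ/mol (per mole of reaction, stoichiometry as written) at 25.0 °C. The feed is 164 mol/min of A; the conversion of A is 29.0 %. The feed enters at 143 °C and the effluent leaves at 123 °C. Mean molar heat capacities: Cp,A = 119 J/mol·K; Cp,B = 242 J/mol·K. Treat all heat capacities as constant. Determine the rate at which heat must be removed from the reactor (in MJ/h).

Q_out = 114 MJ/h

Extent of reaction ξ = 0.290 × 164 / 2 = 23.78 mol/min
Reaction term: ξ·ΔH°_rxn = 23.78 × -64.2 = -1526.7 kJ/min
Sensible, feed 143→25 °C: -2302.9 kJ/min
Outlet flows (mol/min): A 116.44, B 23.78
Sensible, products 25→123 °C: 1921.9 kJ/min
Q = ΔH = -1907.7 kJ/min = -31.795 kW
Heat removed = 114.46 MJ/h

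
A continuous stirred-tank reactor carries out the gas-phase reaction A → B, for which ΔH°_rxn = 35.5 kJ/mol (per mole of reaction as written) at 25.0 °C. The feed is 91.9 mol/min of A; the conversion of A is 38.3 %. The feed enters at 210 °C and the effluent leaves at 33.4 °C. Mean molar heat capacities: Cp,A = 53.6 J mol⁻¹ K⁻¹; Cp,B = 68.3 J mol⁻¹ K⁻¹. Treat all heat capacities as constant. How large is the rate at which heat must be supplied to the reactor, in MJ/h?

Extent of reaction ξ = 0.383 × 91.9 = 35.198 mol/min
Reaction term: ξ·ΔH°_rxn = 35.198 × 35.5 = 1249.5 kJ/min
Sensible, feed 210→25 °C: -911.28 kJ/min
Outlet flows (mol/min): A 56.702, B 35.198
Sensible, products 25→33.4 °C: 45.723 kJ/min
Q = ΔH = 383.96 kJ/min = 6.3994 kW
Heat supplied = 23.038 MJ/h

Q_in = 23.0 MJ/h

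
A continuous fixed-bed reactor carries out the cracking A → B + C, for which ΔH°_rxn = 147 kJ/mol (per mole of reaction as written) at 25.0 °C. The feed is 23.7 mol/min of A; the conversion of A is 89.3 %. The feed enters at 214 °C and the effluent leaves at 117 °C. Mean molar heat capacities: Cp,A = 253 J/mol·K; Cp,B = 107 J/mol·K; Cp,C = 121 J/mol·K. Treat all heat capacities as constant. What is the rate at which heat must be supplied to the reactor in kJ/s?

Q_in = 41.3 kJ/s

Extent of reaction ξ = 0.893 × 23.7 = 21.164 mol/min
Reaction term: ξ·ΔH°_rxn = 21.164 × 147 = 3111.1 kJ/min
Sensible, feed 214→25 °C: -1133.3 kJ/min
Outlet flows (mol/min): A 2.5359, B 21.164, C 21.164
Sensible, products 25→117 °C: 502.96 kJ/min
Q = ΔH = 2480.8 kJ/min = 41.347 kW
Heat supplied = 41.347 kJ/s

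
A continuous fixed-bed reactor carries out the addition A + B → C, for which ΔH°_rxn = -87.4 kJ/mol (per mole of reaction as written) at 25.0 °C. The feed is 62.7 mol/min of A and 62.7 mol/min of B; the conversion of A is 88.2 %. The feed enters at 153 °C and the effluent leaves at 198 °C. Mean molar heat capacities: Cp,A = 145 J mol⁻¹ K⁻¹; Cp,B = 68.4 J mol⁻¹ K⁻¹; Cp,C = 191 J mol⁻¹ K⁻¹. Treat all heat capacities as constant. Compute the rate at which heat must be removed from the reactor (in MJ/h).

Extent of reaction ξ = 0.882 × 62.7 = 55.301 mol/min
Reaction term: ξ·ΔH°_rxn = 55.301 × -87.4 = -4833.3 kJ/min
Sensible, feed 153→25 °C: -1712.7 kJ/min
Outlet flows (mol/min): A 7.3986, B 7.3986, C 55.301
Sensible, products 25→198 °C: 2100.5 kJ/min
Q = ΔH = -4445.5 kJ/min = -74.092 kW
Heat removed = 266.73 MJ/h

Q_out = 267 MJ/h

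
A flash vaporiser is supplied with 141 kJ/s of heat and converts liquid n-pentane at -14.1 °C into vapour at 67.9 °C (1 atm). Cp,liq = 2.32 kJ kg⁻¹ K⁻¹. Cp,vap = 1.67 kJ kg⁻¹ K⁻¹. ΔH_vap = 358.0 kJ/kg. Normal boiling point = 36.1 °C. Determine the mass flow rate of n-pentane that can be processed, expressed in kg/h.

ṁ = 962 kg/h

Δh = 2.32×(36.1−-14.1) + 358.0 + 1.67×(67.9−36.1) = 527.57 kJ/kg
Q = 141 kJ/s = 141 kJ/s = 507600 kJ/h
ṁ = Q/Δh = 507600 / 527.57 = 962.15 kg/h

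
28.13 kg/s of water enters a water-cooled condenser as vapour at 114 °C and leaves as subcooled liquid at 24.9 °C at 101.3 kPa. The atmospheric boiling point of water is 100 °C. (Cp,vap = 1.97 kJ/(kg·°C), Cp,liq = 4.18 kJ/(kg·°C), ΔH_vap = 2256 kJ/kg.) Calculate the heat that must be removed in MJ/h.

Q_c = 263000 MJ/h

vapour 114→100 °C: -27.58 kJ/kg
condensation at 100 °C: -2256 kJ/kg
liquid 100→24.9 °C: -313.92 kJ/kg
Δh = -27.58 + -2256 + -313.92 = -2597.5 kJ/kg
Q = ṁ·Δh = 28.13 kg/s × -2597.5 kJ/kg = -73068 kJ/s
|Q| = 73068 kW = 263040 MJ/h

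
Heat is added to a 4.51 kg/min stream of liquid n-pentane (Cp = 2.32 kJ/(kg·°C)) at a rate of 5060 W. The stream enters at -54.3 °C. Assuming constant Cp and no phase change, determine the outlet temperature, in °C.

T_out = -25.3 °C

Q = 5060 W = 303.6 kJ/min
ΔT = Q/(ṁ·Cp) = 303.6/(4.51×2.32) = 29.016 K
T_out = -54.3 + 29.016 = -25.284 °C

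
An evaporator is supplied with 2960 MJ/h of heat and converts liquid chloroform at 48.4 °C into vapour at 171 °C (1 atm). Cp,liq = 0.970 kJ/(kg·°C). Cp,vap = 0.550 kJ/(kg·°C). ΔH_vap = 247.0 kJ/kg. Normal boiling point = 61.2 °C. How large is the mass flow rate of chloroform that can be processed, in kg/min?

Δh = 0.970×(61.2−48.4) + 247.0 + 0.550×(171−61.2) = 319.81 kJ/kg
Q = 2960 MJ/h = 822.22 kJ/s = 49333 kJ/min
ṁ = Q/Δh = 49333 / 319.81 = 154.26 kg/min

ṁ = 154 kg/min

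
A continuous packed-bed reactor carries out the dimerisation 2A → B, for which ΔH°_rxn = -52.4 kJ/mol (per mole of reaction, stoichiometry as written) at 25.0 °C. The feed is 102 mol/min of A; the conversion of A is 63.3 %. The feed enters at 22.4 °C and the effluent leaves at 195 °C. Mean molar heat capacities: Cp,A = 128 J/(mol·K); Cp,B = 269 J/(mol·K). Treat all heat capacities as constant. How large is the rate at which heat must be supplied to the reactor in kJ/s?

Q_in = 10.6 kJ/s

Extent of reaction ξ = 0.633 × 102 / 2 = 32.283 mol/min
Reaction term: ξ·ΔH°_rxn = 32.283 × -52.4 = -1691.6 kJ/min
Sensible, feed 22.4→25 °C: 33.946 kJ/min
Outlet flows (mol/min): A 37.434, B 32.283
Sensible, products 25→195 °C: 2290.9 kJ/min
Q = ΔH = 633.18 kJ/min = 10.553 kW
Heat supplied = 10.553 kJ/s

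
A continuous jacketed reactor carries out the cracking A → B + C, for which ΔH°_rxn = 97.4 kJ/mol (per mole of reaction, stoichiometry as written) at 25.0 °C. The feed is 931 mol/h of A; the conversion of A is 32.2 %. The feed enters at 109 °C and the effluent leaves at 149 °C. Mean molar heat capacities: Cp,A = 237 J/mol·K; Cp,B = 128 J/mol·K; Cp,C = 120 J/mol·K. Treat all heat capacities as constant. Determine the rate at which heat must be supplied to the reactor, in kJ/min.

Extent of reaction ξ = 0.322 × 931 = 299.78 mol/h
Reaction term: ξ·ΔH°_rxn = 299.78 × 97.4 = 29199 kJ/h
Sensible, feed 109→25 °C: -18534 kJ/h
Outlet flows (mol/h): A 631.22, B 299.78, C 299.78
Sensible, products 25→149 °C: 27769 kJ/h
Q = ΔH = 38434 kJ/h = 10.676 kW
Heat supplied = 640.56 kJ/min

Q_in = 641 kJ/min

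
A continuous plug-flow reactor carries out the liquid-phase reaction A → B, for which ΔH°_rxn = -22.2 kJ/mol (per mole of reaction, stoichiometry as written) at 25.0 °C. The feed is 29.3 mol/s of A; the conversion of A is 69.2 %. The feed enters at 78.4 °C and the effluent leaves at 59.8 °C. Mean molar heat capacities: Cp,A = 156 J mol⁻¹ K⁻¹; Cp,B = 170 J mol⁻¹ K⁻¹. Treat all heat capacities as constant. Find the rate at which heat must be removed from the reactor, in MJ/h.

Extent of reaction ξ = 0.692 × 29.3 = 20.276 mol/s
Reaction term: ξ·ΔH°_rxn = 20.276 × -22.2 = -450.12 kJ/s
Sensible, feed 78.4→25 °C: -244.08 kJ/s
Outlet flows (mol/s): A 9.0244, B 20.276
Sensible, products 25→59.8 °C: 168.94 kJ/s
Q = ΔH = -525.26 kJ/s = -525.26 kW
Heat removed = 1890.9 MJ/h

Q_out = 1890 MJ/h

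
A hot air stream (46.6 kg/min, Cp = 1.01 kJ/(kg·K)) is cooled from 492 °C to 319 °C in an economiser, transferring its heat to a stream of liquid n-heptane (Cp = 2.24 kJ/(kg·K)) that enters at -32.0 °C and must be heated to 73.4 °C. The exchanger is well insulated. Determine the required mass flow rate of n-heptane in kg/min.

ṁ_c = 34.5 kg/min

Heat released by hot stream: Q = 46.6 × 1.01 × (492 − 319) = 8142.4 kJ/min
Energy balance on cold side (adiabatic exchanger): Q = ṁ_c·Cp_c·(T_c,out − T_c,in)
ṁ_c = 8142.4 / [2.24 × (73.4 − -32.0)] = 34.488 kg/min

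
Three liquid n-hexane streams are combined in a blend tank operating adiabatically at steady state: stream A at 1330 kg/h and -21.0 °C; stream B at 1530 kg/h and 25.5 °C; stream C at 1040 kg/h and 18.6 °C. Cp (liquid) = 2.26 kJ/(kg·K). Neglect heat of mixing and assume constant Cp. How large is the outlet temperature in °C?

T_out = 7.80 °C

No heat crosses the boundary, so H_out = H_in.
Σ ṁᵢCp,ᵢTᵢ = 1330×2.26×-21.0 + 1530×2.26×25.5 + 1040×2.26×18.6 = 68770
Σ ṁᵢCp,ᵢ = 1330×2.26 + 1530×2.26 + 1040×2.26 = 8814
T_out = 68770 / 8814 = 7.8023 °C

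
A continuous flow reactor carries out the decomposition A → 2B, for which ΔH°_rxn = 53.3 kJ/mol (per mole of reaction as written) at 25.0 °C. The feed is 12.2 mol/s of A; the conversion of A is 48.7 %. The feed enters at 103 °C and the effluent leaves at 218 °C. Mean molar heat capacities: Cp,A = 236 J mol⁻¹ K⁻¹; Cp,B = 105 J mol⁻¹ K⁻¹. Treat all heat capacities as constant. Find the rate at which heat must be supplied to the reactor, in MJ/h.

Extent of reaction ξ = 0.487 × 12.2 = 5.9414 mol/s
Reaction term: ξ·ΔH°_rxn = 5.9414 × 53.3 = 316.68 kJ/s
Sensible, feed 103→25 °C: -224.58 kJ/s
Outlet flows (mol/s): A 6.2586, B 11.883
Sensible, products 25→218 °C: 525.87 kJ/s
Q = ΔH = 617.97 kJ/s = 617.97 kW
Heat supplied = 2224.7 MJ/h

Q_in = 2220 MJ/h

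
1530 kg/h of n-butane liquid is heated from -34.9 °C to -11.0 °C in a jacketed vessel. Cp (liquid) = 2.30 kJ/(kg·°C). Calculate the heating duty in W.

Q = ṁ·Cp·ΔT = 1530 × 2.30 × (-11.0 − -34.9) = 84104 kJ/h
Converting: 84104 / 3600 s = 23.362 kW
Heating duty = 23362 W

Q = 23400 W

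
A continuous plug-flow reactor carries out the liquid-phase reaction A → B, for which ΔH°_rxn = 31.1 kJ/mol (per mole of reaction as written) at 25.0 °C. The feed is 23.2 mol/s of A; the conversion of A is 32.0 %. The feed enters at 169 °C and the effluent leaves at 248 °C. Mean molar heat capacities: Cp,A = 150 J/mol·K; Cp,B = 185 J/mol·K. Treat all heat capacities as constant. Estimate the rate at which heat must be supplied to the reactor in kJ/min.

Q_in = 33800 kJ/min

Extent of reaction ξ = 0.320 × 23.2 = 7.424 mol/s
Reaction term: ξ·ΔH°_rxn = 7.424 × 31.1 = 230.89 kJ/s
Sensible, feed 169→25 °C: -501.12 kJ/s
Outlet flows (mol/s): A 15.776, B 7.424
Sensible, products 25→248 °C: 833.98 kJ/s
Q = ΔH = 563.75 kJ/s = 563.75 kW
Heat supplied = 33825 kJ/min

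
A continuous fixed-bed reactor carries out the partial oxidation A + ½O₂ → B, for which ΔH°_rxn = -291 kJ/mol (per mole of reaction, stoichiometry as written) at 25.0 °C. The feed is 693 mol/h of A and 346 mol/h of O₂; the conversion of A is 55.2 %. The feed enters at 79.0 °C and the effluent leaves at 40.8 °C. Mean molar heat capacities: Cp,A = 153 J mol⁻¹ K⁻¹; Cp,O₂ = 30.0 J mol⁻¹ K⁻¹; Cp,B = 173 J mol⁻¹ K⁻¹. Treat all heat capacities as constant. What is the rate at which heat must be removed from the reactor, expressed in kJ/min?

Extent of reaction ξ = 0.552 × 693 = 382.54 mol/h
Reaction term: ξ·ΔH°_rxn = 382.54 × -291 = -111320 kJ/h
Sensible, feed 79.0→25 °C: -6286.1 kJ/h
Outlet flows (mol/h): A 310.46, O₂ 154.73, B 382.54
Sensible, products 25→40.8 °C: 1869.5 kJ/h
Q = ΔH = -115730 kJ/h = -32.148 kW
Heat removed = 1928.9 kJ/min

Q_out = 1930 kJ/min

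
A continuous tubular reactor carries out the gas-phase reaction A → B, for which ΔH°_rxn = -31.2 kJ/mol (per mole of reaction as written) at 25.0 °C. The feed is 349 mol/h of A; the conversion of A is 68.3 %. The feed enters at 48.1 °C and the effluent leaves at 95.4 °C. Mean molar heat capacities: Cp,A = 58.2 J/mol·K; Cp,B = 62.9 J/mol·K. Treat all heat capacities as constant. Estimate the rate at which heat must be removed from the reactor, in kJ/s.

Q_out = 1.78 kJ/s

Extent of reaction ξ = 0.683 × 349 = 238.37 mol/h
Reaction term: ξ·ΔH°_rxn = 238.37 × -31.2 = -7437.1 kJ/h
Sensible, feed 48.1→25 °C: -469.2 kJ/h
Outlet flows (mol/h): A 110.63, B 238.37
Sensible, products 25→95.4 °C: 1508.8 kJ/h
Q = ΔH = -6397.4 kJ/h = -1.7771 kW
Heat removed = 1.7771 kJ/s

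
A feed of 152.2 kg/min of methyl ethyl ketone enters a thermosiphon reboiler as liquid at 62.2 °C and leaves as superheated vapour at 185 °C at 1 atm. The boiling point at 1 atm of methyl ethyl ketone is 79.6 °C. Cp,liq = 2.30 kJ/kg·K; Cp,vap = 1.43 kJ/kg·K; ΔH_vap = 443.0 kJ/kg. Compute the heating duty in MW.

Q = 1.61 MW

liquid 62.2→79.6 °C: 40.02 kJ/kg
vaporisation at 79.6 °C: 443 kJ/kg
vapour 79.6→185 °C: 150.72 kJ/kg
Δh = 40.02 + 443 + 150.72 = 633.74 kJ/kg
Q = ṁ·Δh = 152.2 kg/min × 633.74 kJ/kg = 96456 kJ/min
|Q| = 1607.6 kW = 1.6076 MW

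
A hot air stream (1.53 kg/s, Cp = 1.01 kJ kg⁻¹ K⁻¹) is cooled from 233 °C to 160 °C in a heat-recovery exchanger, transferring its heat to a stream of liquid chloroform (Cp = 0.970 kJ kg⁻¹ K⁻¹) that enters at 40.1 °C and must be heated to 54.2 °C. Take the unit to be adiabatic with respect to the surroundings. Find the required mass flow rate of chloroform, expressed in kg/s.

Heat released by hot stream: Q = 1.53 × 1.01 × (233 − 160) = 112.81 kJ/s
Energy balance on cold side (adiabatic exchanger): Q = ṁ_c·Cp_c·(T_c,out − T_c,in)
ṁ_c = 112.81 / [0.970 × (54.2 − 40.1)] = 8.2479 kg/s

ṁ_c = 8.25 kg/s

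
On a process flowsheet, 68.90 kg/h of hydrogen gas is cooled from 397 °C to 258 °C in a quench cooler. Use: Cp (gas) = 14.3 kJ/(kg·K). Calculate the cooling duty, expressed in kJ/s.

Q = ṁ·Cp·ΔT = 68.90 × 14.3 × (258 − 397) = -136950 kJ/h
Converting: 136950 / 3600 s = 38.042 kW

Q_c = 38.0 kJ/s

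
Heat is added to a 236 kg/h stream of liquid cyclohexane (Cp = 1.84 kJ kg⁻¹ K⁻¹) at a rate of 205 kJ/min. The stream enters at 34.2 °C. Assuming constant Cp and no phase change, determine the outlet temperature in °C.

Q = 205 kJ/min = 12300 kJ/h
ΔT = Q/(ṁ·Cp) = 12300/(236×1.84) = 28.325 K
T_out = 34.2 + 28.325 = 62.525 °C

T_out = 62.5 °C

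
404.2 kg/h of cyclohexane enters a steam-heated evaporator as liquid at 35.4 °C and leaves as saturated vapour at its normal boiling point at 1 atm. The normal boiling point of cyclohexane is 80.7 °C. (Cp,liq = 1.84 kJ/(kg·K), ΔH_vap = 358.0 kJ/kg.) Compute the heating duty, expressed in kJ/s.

Q = 49.6 kJ/s

liquid 35.4→80.7 °C: 83.352 kJ/kg
vaporisation at 80.7 °C: 358 kJ/kg
Δh = 83.352 + 358 = 441.35 kJ/kg
Q = ṁ·Δh = 404.2 kg/h × 441.35 kJ/kg = 178390 kJ/h
|Q| = 49.554 kW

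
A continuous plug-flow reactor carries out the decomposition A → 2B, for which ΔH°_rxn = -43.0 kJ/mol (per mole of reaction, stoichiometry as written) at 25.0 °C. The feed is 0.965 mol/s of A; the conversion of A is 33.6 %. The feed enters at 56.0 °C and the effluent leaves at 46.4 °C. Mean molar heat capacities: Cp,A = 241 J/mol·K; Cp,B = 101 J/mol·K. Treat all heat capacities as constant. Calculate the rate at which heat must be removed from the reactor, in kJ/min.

Q_out = 987 kJ/min

Extent of reaction ξ = 0.336 × 0.965 = 0.32424 mol/s
Reaction term: ξ·ΔH°_rxn = 0.32424 × -43.0 = -13.942 kJ/s
Sensible, feed 56.0→25 °C: -7.2095 kJ/s
Outlet flows (mol/s): A 0.64076, B 0.64848
Sensible, products 25→46.4 °C: 4.7063 kJ/s
Q = ΔH = -16.446 kJ/s = -16.446 kW
Heat removed = 986.73 kJ/min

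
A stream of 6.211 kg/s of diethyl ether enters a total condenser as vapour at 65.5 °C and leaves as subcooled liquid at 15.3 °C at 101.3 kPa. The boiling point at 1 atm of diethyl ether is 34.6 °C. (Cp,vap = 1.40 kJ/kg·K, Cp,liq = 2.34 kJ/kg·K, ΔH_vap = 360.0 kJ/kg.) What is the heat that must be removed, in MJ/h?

vapour 65.5→34.6 °C: -43.26 kJ/kg
condensation at 34.6 °C: -360 kJ/kg
liquid 34.6→15.3 °C: -45.162 kJ/kg
Δh = -43.26 + -360 + -45.162 = -448.42 kJ/kg
Q = ṁ·Δh = 6.211 kg/s × -448.42 kJ/kg = -2785.1 kJ/s
|Q| = 2785.1 kW = 10027 MJ/h

Q_c = 10000 MJ/h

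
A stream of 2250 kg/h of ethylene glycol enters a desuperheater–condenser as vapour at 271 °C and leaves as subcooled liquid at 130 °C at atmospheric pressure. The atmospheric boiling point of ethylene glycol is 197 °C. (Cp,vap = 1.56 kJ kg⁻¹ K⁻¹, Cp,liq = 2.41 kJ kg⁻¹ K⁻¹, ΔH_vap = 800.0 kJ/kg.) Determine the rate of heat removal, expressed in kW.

Q_c = 673 kW

vapour 271→197 °C: -115.44 kJ/kg
condensation at 197 °C: -800 kJ/kg
liquid 197→130 °C: -161.47 kJ/kg
Δh = -115.44 + -800 + -161.47 = -1076.9 kJ/kg
Q = ṁ·Δh = 2250 kg/h × -1076.9 kJ/kg = -2.423e+06 kJ/h
|Q| = 673.07 kW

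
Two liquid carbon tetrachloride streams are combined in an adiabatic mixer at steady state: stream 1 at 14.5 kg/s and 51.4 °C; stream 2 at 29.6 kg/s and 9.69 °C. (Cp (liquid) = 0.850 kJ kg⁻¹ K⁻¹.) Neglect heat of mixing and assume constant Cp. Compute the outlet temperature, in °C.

T_out = 23.4 °C

No heat crosses the boundary, so H_out = H_in.
T_out = Σ ṁᵢCp,ᵢTᵢ / Σ ṁᵢCp,ᵢ
      = 877.31 / 37.485 = 23.404 °C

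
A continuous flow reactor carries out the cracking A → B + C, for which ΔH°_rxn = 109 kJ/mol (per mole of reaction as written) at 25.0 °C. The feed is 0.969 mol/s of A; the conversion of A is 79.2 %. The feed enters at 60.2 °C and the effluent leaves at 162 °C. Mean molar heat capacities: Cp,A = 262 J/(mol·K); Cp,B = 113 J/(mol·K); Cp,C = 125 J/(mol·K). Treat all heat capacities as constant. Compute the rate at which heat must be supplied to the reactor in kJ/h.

Q_in = 385000 kJ/h

Extent of reaction ξ = 0.792 × 0.969 = 0.76745 mol/s
Reaction term: ξ·ΔH°_rxn = 0.76745 × 109 = 83.652 kJ/s
Sensible, feed 60.2→25 °C: -8.9365 kJ/s
Outlet flows (mol/s): A 0.20155, B 0.76745, C 0.76745
Sensible, products 25→162 °C: 32.258 kJ/s
Q = ΔH = 106.97 kJ/s = 106.97 kW
Heat supplied = 385100 kJ/h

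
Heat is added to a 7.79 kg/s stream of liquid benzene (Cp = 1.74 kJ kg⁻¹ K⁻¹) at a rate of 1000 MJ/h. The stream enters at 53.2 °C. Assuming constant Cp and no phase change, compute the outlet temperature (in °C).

Q = 1000 MJ/h = 277.78 kJ/s
ΔT = Q/(ṁ·Cp) = 277.78/(7.79×1.74) = 20.493 K
T_out = 53.2 + 20.493 = 73.693 °C

T_out = 73.7 °C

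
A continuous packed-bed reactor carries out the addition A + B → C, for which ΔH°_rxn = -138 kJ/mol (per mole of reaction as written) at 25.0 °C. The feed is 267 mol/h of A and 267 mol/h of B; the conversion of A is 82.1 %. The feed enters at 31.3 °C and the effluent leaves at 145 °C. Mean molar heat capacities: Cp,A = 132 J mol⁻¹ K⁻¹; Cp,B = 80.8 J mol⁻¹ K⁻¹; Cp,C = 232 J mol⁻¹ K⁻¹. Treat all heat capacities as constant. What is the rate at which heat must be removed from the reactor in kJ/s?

Q_out = 6.47 kJ/s

Extent of reaction ξ = 0.821 × 267 = 219.21 mol/h
Reaction term: ξ·ΔH°_rxn = 219.21 × -138 = -30251 kJ/h
Sensible, feed 31.3→25 °C: -357.95 kJ/h
Outlet flows (mol/h): A 47.793, B 47.793, C 219.21
Sensible, products 25→145 °C: 7323.2 kJ/h
Q = ΔH = -23285 kJ/h = -6.4682 kW
Heat removed = 6.4682 kJ/s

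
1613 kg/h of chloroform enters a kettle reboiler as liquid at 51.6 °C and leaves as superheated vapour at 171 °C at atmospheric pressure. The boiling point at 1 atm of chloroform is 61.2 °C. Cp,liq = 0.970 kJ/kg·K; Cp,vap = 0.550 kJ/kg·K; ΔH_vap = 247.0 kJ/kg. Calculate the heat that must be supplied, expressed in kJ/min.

Q = 8510 kJ/min

liquid 51.6→61.2 °C: 9.312 kJ/kg
vaporisation at 61.2 °C: 247 kJ/kg
vapour 61.2→171 °C: 60.39 kJ/kg
Δh = 9.312 + 247 + 60.39 = 316.7 kJ/kg
Q = ṁ·Δh = 1613 kg/h × 316.7 kJ/kg = 510840 kJ/h
|Q| = 141.9 kW = 8514 kJ/min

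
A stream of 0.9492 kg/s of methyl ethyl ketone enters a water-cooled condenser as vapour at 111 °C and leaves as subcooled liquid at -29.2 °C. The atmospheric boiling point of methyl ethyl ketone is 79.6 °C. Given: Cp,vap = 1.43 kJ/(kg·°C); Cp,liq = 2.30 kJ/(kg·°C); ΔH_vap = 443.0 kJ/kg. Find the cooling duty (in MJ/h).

vapour 111→79.6 °C: -44.902 kJ/kg
condensation at 79.6 °C: -443 kJ/kg
liquid 79.6→-29.2 °C: -250.24 kJ/kg
Δh = -44.902 + -443 + -250.24 = -738.14 kJ/kg
Q = ṁ·Δh = 0.9492 kg/s × -738.14 kJ/kg = -700.64 kJ/s
|Q| = 700.64 kW = 2522.3 MJ/h

Q_c = 2520 MJ/h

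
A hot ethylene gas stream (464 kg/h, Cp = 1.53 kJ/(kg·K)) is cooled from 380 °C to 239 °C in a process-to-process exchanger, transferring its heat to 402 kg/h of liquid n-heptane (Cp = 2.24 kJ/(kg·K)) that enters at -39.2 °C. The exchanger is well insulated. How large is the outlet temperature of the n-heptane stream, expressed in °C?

T_c,out = 72.0 °C

Heat released by hot stream: Q = 464 × 1.53 × (380 − 239) = 100100 kJ/h
Energy balance on cold side (adiabatic exchanger): Q = ṁ_c·Cp_c·(T_c,out − T_c,in)
T_c,out = -39.2 + 100100/(402 × 2.24) = 71.962 °C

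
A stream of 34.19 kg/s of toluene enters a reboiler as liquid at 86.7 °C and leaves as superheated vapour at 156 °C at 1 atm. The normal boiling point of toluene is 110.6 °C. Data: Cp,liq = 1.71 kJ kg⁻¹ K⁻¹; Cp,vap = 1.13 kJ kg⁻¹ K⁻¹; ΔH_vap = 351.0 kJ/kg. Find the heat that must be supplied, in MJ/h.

liquid 86.7→110.6 °C: 40.869 kJ/kg
vaporisation at 110.6 °C: 351 kJ/kg
vapour 110.6→156 °C: 51.302 kJ/kg
Δh = 40.869 + 351 + 51.302 = 443.17 kJ/kg
Q = ṁ·Δh = 34.19 kg/s × 443.17 kJ/kg = 15152 kJ/s
|Q| = 15152 kW = 54547 MJ/h

Q = 54500 MJ/h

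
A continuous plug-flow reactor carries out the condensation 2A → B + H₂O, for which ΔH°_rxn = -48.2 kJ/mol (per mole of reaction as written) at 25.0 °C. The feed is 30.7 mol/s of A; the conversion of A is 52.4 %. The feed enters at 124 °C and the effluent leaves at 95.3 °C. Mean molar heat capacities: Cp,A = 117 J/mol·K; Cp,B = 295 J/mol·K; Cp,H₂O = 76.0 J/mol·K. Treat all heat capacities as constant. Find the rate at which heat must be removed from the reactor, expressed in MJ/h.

Q_out = 1490 MJ/h

Extent of reaction ξ = 0.524 × 30.7 / 2 = 8.0434 mol/s
Reaction term: ξ·ΔH°_rxn = 8.0434 × -48.2 = -387.69 kJ/s
Sensible, feed 124→25 °C: -355.6 kJ/s
Outlet flows (mol/s): A 14.613, B 8.0434, H₂O 8.0434
Sensible, products 25→95.3 °C: 329.98 kJ/s
Q = ΔH = -413.31 kJ/s = -413.31 kW
Heat removed = 1487.9 MJ/h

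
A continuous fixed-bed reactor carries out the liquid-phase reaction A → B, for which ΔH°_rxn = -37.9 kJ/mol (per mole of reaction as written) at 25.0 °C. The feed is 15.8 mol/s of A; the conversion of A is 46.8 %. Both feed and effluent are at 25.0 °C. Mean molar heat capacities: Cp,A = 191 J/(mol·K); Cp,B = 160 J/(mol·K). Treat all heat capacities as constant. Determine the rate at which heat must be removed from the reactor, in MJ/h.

Extent of reaction ξ = 0.468 × 15.8 = 7.3944 mol/s
Reaction term: ξ·ΔH°_rxn = 7.3944 × -37.9 = -280.25 kJ/s
Q = ΔH = -280.25 kJ/s = -280.25 kW
Heat removed = 1008.9 MJ/h

Q_out = 1010 MJ/h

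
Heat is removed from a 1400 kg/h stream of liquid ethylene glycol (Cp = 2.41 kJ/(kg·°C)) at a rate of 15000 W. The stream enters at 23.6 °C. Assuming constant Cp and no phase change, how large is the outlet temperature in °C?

Q = 15000 W = 54000 kJ/h
ΔT = Q/(ṁ·Cp) = 54000/(1400×2.41) = 16.005 K
T_out = 23.6 − 16.005 = 7.5953 °C

T_out = 7.60 °C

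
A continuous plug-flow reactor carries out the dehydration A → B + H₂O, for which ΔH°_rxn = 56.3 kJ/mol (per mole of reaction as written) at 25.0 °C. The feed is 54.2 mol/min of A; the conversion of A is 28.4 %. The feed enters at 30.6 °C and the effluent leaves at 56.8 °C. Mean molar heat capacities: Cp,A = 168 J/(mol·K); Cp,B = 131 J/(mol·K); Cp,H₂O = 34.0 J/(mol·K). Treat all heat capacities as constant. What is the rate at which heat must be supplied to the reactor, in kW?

Extent of reaction ξ = 0.284 × 54.2 = 15.393 mol/min
Reaction term: ξ·ΔH°_rxn = 15.393 × 56.3 = 866.61 kJ/min
Sensible, feed 30.6→25 °C: -50.991 kJ/min
Outlet flows (mol/min): A 38.807, B 15.393, H₂O 15.393
Sensible, products 25→56.8 °C: 288.09 kJ/min
Q = ΔH = 1103.7 kJ/min = 18.395 kW
Heat supplied = 18.395 kW

Q_in = 18.4 kW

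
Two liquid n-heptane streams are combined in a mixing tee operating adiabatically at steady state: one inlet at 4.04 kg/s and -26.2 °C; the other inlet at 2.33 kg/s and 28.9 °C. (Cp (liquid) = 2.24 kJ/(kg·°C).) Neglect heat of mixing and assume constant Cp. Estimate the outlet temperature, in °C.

T_out = -6.05 °C

Adiabatic, steady state ⇒ Σ ṁᵢCp,ᵢ(T_out − Tᵢ) = 0
T_out = Σ ṁᵢCp,ᵢTᵢ / Σ ṁᵢCp,ᵢ
      = -86.265 / 14.269 = -6.0457 °C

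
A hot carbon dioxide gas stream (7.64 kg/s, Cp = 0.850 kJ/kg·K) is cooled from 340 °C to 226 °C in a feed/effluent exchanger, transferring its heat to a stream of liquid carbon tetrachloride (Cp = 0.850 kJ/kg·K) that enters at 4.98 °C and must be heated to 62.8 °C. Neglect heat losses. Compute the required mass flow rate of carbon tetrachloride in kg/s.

Heat released by hot stream: Q = 7.64 × 0.850 × (340 − 226) = 740.32 kJ/s
Energy balance on cold side (adiabatic exchanger): Q = ṁ_c·Cp_c·(T_c,out − T_c,in)
ṁ_c = 740.32 / [0.850 × (62.8 − 4.98)] = 15.063 kg/s

ṁ_c = 15.1 kg/s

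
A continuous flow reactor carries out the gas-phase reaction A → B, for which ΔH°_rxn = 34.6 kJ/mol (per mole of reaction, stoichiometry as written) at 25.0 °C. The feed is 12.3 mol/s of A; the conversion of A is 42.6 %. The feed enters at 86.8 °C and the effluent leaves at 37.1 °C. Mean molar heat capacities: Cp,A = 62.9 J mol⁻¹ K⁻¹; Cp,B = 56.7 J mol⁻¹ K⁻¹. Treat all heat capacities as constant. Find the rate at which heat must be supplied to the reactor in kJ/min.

Extent of reaction ξ = 0.426 × 12.3 = 5.2398 mol/s
Reaction term: ξ·ΔH°_rxn = 5.2398 × 34.6 = 181.3 kJ/s
Sensible, feed 86.8→25 °C: -47.813 kJ/s
Outlet flows (mol/s): A 7.0602, B 5.2398
Sensible, products 25→37.1 °C: 8.9683 kJ/s
Q = ΔH = 142.45 kJ/s = 142.45 kW
Heat supplied = 8547.2 kJ/min

Q_in = 8550 kJ/min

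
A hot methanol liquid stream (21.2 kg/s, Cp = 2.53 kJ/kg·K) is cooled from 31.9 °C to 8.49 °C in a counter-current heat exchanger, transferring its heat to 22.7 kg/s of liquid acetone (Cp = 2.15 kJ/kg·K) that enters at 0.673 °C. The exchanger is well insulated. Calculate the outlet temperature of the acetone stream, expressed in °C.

Heat released by hot stream: Q = 21.2 × 2.53 × (31.9 − 8.49) = 1255.6 kJ/s
Energy balance on cold side (adiabatic exchanger): Q = ṁ_c·Cp_c·(T_c,out − T_c,in)
T_c,out = 0.673 + 1255.6/(22.7 × 2.15) = 26.4 °C

T_c,out = 26.4 °C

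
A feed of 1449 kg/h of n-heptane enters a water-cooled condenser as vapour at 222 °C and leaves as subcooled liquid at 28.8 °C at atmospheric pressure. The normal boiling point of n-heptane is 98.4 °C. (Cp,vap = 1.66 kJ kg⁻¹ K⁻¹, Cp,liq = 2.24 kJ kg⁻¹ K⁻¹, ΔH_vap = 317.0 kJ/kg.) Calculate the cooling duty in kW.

Q_c = 273 kW

vapour 222→98.4 °C: -205.18 kJ/kg
condensation at 98.4 °C: -317 kJ/kg
liquid 98.4→28.8 °C: -155.9 kJ/kg
Δh = -205.18 + -317 + -155.9 = -678.08 kJ/kg
Q = ṁ·Δh = 1449 kg/h × -678.08 kJ/kg = -982540 kJ/h
|Q| = 272.93 kW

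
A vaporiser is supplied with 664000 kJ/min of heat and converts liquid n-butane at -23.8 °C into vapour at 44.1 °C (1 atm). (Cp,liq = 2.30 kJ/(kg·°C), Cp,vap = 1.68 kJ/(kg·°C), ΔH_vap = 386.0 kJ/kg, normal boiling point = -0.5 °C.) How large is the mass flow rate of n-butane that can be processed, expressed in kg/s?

ṁ = 21.5 kg/s

Δh = 2.30×(-0.5−-23.8) + 386.0 + 1.68×(44.1−-0.5) = 514.52 kJ/kg
Q = 664000 kJ/min = 11067 kJ/s = 11067 kJ/s
ṁ = Q/Δh = 11067 / 514.52 = 21.509 kg/s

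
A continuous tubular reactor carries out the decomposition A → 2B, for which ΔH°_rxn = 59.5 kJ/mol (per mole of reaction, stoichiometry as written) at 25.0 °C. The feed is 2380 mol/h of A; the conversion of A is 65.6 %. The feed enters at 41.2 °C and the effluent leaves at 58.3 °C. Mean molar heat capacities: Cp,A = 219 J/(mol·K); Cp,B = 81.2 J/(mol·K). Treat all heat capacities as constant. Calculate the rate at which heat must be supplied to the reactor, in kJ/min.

Q_in = 1650 kJ/min

Extent of reaction ξ = 0.656 × 2380 = 1561.3 mol/h
Reaction term: ξ·ΔH°_rxn = 1561.3 × 59.5 = 92896 kJ/h
Sensible, feed 41.2→25 °C: -8443.8 kJ/h
Outlet flows (mol/h): A 818.72, B 3122.6
Sensible, products 25→58.3 °C: 14414 kJ/h
Q = ΔH = 98866 kJ/h = 27.463 kW
Heat supplied = 1647.8 kJ/min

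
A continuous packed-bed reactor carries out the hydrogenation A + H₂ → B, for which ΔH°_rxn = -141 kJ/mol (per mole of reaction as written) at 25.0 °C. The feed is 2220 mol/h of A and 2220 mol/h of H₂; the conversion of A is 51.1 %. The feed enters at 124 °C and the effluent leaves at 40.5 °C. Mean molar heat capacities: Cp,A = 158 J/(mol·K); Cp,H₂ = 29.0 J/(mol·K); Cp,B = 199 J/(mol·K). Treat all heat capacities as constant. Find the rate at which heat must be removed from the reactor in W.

Q_out = 54000 W

Extent of reaction ξ = 0.511 × 2220 = 1134.4 mol/h
Reaction term: ξ·ΔH°_rxn = 1134.4 × -141 = -159950 kJ/h
Sensible, feed 124→25 °C: -41099 kJ/h
Outlet flows (mol/h): A 1085.6, H₂ 1085.6, B 1134.4
Sensible, products 25→40.5 °C: 6645.7 kJ/h
Q = ΔH = -194410 kJ/h = -54.002 kW
Heat removed = 54002 W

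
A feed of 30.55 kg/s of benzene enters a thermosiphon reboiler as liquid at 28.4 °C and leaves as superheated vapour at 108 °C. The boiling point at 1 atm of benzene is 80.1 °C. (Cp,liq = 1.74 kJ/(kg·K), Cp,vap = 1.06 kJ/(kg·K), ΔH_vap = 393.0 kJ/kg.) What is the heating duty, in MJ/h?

Q = 56400 MJ/h

liquid 28.4→80.1 °C: 89.958 kJ/kg
vaporisation at 80.1 °C: 393 kJ/kg
vapour 80.1→108 °C: 29.574 kJ/kg
Δh = 89.958 + 393 + 29.574 = 512.53 kJ/kg
Q = ṁ·Δh = 30.55 kg/s × 512.53 kJ/kg = 15658 kJ/s
|Q| = 15658 kW = 56368 MJ/h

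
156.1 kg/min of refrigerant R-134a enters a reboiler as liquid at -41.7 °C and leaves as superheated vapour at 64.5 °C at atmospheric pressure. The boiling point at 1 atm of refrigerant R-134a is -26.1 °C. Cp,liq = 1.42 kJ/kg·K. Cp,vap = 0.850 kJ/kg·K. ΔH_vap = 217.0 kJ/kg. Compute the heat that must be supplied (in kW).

Q = 823 kW

liquid -41.7→-26.1 °C: 22.152 kJ/kg
vaporisation at -26.1 °C: 217 kJ/kg
vapour -26.1→64.5 °C: 77.01 kJ/kg
Δh = 22.152 + 217 + 77.01 = 316.16 kJ/kg
Q = ṁ·Δh = 156.1 kg/min × 316.16 kJ/kg = 49353 kJ/min
|Q| = 822.55 kW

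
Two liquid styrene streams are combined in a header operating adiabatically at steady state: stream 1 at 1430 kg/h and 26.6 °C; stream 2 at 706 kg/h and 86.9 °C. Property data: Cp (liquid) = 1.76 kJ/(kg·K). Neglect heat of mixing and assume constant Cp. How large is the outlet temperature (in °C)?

T_out = 46.5 °C

Energy balance with Q = 0: Σ ṁᵢCp,ᵢ(T_out − Tᵢ) = 0
Σ ṁᵢCp,ᵢTᵢ = 1430×1.76×26.6 + 706×1.76×86.9 = 174930
Σ ṁᵢCp,ᵢ = 1430×1.76 + 706×1.76 = 3759.4
T_out = 174930 / 3759.4 = 46.531 °C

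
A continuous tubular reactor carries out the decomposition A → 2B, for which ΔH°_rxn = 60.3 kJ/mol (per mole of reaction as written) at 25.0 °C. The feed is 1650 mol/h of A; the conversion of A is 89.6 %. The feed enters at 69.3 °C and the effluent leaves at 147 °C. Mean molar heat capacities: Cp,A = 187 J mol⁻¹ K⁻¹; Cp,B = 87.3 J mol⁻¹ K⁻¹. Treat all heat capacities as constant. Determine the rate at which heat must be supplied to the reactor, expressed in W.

Q_in = 30800 W

Extent of reaction ξ = 0.896 × 1650 = 1478.4 mol/h
Reaction term: ξ·ΔH°_rxn = 1478.4 × 60.3 = 89148 kJ/h
Sensible, feed 69.3→25 °C: -13669 kJ/h
Outlet flows (mol/h): A 171.6, B 2956.8
Sensible, products 25→147 °C: 35407 kJ/h
Q = ΔH = 110890 kJ/h = 30.801 kW
Heat supplied = 30801 W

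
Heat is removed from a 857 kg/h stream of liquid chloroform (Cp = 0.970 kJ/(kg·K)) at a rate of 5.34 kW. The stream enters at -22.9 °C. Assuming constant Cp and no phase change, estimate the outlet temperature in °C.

T_out = -46.0 °C

Q = 5.34 kW = 19224 kJ/h
ΔT = Q/(ṁ·Cp) = 19224/(857×0.970) = 23.126 K
T_out = -22.9 − 23.126 = -46.026 °C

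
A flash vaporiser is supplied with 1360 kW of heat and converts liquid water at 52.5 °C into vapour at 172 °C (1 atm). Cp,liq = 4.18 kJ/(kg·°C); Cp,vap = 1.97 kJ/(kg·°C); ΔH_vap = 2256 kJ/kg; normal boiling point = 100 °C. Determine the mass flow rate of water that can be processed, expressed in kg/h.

ṁ = 1890 kg/h

Δh = 4.18×(100−52.5) + 2256 + 1.97×(172−100) = 2596.4 kJ/kg
Q = 1360 kW = 1360 kJ/s = 4.896e+06 kJ/h
ṁ = Q/Δh = 4.896e+06 / 2596.4 = 1885.7 kg/h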